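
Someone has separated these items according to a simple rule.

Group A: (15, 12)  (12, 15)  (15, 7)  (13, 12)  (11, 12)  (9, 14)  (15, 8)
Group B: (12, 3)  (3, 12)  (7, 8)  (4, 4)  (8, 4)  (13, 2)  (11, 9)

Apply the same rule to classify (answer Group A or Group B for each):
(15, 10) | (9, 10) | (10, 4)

Group A, Group B, Group B

The common property of the 'Group A' items is: sum ≥ 22. No 'Group B' item has it.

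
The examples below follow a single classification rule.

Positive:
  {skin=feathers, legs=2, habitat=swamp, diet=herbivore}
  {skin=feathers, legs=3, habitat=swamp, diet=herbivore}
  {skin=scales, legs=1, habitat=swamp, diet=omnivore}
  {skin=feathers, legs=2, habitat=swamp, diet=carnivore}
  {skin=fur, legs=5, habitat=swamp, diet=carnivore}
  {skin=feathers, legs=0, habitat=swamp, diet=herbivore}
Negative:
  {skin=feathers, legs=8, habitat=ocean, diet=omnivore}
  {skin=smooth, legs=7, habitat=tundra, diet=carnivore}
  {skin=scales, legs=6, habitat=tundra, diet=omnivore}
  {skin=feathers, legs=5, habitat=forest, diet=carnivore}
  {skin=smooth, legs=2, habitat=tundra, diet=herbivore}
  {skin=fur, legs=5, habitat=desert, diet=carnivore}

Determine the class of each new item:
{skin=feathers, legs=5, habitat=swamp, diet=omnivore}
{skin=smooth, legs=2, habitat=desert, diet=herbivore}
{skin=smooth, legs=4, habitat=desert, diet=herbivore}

Positive, Negative, Negative

Looking at the examples, the only property every 'Positive' case has and every 'Negative' case lacks is: habitat is swamp.
{skin=feathers, legs=5, habitat=swamp, diet=omnivore}: habitat is swamp — has this property, so Positive.
{skin=smooth, legs=2, habitat=desert, diet=herbivore}: habitat is desert — fails the rule, so Negative.
{skin=smooth, legs=4, habitat=desert, diet=herbivore}: habitat is desert — fails the rule, so Negative.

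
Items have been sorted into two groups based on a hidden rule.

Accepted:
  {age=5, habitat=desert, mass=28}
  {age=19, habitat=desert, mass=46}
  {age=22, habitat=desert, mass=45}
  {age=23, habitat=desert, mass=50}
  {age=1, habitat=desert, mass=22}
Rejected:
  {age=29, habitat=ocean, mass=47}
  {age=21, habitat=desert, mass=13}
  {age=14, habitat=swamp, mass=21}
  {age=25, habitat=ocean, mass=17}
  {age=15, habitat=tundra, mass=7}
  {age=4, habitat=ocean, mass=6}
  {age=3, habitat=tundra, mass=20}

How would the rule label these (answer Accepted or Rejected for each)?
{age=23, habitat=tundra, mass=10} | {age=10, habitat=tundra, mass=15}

Rejected, Rejected

'Accepted' ⟺ habitat is desert AND mass ≥ 17.
{age=23, habitat=tundra, mass=10} → habitat is tundra, mass = 10 → Rejected.
{age=10, habitat=tundra, mass=15} → habitat is tundra, mass = 15 → Rejected.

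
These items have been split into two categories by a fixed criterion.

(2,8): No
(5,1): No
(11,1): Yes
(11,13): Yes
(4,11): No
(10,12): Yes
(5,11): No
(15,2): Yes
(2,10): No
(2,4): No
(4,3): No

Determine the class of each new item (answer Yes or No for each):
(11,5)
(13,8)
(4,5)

The common property of the 'Yes' items is: first ≥ 8. No 'No' item has it.
(11,5): Yes (first 11). (13,8): Yes (first 13). (4,5): No (first 4).

Yes, Yes, No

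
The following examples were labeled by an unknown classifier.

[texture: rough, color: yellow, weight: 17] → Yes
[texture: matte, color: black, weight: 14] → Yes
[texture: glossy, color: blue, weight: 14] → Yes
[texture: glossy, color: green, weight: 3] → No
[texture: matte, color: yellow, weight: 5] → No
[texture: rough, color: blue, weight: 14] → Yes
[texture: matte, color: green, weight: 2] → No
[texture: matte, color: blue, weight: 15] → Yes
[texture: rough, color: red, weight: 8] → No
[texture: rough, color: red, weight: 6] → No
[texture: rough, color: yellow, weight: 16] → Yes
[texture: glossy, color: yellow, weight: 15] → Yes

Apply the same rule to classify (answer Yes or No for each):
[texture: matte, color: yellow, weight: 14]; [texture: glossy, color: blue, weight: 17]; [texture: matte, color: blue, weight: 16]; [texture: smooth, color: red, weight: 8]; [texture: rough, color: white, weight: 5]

Yes, Yes, Yes, No, No

Rule: weight ≥ 14. This holds for each 'Yes' example and fails for each 'No' one.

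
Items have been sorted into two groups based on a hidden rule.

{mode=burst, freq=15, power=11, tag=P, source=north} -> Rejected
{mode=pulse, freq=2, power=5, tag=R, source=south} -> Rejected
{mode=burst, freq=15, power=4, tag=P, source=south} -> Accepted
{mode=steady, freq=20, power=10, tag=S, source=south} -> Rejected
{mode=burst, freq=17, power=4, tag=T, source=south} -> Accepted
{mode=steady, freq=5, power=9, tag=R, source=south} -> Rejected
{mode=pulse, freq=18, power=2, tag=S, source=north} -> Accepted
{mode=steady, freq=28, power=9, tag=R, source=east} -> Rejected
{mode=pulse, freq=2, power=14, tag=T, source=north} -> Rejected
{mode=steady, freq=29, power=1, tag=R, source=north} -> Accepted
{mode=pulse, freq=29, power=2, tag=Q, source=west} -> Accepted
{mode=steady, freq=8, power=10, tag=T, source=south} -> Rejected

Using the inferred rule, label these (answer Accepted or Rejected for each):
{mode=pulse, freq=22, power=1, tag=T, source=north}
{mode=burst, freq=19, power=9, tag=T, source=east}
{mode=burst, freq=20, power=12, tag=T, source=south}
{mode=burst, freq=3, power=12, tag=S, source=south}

Accepted, Rejected, Rejected, Rejected

The distinguishing property — power ≤ 4 — holds for all the 'Accepted' cases and none of the 'Rejected' cases.
{mode=pulse, freq=22, power=1, tag=T, source=north}: Accepted (power = 1).
{mode=burst, freq=19, power=9, tag=T, source=east}: Rejected (power = 9).
{mode=burst, freq=20, power=12, tag=T, source=south}: Rejected (power = 12).
{mode=burst, freq=3, power=12, tag=S, source=south}: Rejected (power = 12).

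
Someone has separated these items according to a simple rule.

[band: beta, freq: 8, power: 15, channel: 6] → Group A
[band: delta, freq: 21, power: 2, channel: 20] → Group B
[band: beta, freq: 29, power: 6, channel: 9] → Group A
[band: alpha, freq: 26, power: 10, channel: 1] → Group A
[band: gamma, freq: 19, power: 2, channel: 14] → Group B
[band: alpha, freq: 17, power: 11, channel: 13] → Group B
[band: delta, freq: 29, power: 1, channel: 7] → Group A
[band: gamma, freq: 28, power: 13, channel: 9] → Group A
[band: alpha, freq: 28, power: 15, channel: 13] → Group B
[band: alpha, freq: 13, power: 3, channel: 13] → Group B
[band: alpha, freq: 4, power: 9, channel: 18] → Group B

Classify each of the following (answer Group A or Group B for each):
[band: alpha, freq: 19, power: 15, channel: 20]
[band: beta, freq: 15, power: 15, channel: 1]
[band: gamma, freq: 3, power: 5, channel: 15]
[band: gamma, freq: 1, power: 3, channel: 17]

Group B, Group A, Group B, Group B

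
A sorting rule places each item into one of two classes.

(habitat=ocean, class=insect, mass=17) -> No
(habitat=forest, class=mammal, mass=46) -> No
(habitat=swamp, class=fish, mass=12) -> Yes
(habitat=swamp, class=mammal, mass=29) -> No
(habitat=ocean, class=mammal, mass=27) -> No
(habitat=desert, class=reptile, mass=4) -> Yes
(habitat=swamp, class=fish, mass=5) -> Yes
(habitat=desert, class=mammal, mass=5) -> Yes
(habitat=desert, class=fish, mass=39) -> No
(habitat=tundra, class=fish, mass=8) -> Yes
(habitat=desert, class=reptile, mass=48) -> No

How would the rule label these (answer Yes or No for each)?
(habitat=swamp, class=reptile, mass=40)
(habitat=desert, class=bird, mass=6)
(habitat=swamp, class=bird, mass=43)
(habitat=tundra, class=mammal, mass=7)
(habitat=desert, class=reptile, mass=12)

No, Yes, No, Yes, Yes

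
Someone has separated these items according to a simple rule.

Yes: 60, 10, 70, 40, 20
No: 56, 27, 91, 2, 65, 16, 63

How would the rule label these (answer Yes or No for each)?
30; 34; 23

Yes, No, No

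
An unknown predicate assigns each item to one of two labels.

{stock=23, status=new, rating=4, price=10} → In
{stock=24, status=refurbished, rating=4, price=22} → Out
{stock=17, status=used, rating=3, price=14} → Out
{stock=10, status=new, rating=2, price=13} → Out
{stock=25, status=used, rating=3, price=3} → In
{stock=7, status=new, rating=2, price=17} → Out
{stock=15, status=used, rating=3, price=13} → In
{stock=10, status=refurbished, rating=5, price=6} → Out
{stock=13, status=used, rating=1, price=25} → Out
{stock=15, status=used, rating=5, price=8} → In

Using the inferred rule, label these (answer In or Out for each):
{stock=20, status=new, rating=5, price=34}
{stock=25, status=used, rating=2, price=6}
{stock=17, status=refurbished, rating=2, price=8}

Out, In, In

The simplest hypothesis consistent with all the labels is: stock ≥ 13 AND price ≤ 13.
{stock=20, status=new, rating=5, price=34}: stock = 20, price = 34, doesn't match → Out.
{stock=25, status=used, rating=2, price=6}: stock = 25, price = 6, checks out → In.
{stock=17, status=refurbished, rating=2, price=8}: stock = 17, price = 8, checks out → In.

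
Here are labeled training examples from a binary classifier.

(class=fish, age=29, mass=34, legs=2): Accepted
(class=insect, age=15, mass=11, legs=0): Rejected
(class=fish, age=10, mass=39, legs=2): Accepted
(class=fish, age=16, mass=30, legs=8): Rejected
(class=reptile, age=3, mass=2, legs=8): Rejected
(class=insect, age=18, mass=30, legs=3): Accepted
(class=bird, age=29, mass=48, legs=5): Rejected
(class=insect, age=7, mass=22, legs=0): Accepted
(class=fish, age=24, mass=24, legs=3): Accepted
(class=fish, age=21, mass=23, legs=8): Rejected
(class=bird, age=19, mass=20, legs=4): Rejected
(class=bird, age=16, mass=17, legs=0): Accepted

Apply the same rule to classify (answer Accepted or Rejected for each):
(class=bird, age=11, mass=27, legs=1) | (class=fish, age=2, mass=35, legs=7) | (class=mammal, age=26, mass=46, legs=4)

Accepted, Rejected, Rejected

One predicate separates the groups cleanly: legs ≤ 3 AND mass ≥ 17.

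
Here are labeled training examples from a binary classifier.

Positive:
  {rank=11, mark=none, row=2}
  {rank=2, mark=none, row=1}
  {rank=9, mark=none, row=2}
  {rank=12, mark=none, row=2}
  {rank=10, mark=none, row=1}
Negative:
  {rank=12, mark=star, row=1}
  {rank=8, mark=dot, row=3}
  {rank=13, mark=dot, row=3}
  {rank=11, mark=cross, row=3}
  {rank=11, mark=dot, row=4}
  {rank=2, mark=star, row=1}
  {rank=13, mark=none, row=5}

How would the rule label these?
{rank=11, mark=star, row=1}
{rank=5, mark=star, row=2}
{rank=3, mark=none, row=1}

Negative, Negative, Positive

Every 'Positive' example satisfies: mark is none AND row ≤ 2. None of the 'Negative' examples do.
Negative: {rank=11, mark=star, row=1}, since mark is star, row = 1. Negative: {rank=5, mark=star, row=2}, since mark is star, row = 2. Positive: {rank=3, mark=none, row=1}, since mark is none, row = 1.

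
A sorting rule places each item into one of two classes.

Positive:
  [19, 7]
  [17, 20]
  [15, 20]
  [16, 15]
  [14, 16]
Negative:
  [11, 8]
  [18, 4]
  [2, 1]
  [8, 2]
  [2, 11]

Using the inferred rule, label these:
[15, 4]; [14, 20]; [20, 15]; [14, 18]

Rule: sum ≥ 26. This holds for each 'Positive' example and fails for each 'Negative' one.
[15, 4]: 15+4 = 19, does not fit → Negative. [14, 20]: 14+20 = 34, meets the rule → Positive. [20, 15]: 20+15 = 35, meets the rule → Positive. [14, 18]: 14+18 = 32, meets the rule → Positive.

Negative, Positive, Positive, Positive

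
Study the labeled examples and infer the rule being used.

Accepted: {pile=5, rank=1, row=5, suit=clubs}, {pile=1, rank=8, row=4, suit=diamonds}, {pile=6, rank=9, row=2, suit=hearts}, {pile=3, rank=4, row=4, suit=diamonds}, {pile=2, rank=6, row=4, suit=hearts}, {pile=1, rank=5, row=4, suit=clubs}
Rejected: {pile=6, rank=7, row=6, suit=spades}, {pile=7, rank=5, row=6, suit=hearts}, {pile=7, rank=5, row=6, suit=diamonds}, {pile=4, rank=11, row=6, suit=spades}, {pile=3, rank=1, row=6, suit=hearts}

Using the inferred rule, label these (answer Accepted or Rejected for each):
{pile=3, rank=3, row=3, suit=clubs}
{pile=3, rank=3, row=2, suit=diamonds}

Accepted, Accepted

The pattern is that an item is 'Accepted' exactly when: row ≤ 5.
Accepted: {pile=3, rank=3, row=3, suit=clubs}, since row = 3.
Accepted: {pile=3, rank=3, row=2, suit=diamonds}, since row = 2.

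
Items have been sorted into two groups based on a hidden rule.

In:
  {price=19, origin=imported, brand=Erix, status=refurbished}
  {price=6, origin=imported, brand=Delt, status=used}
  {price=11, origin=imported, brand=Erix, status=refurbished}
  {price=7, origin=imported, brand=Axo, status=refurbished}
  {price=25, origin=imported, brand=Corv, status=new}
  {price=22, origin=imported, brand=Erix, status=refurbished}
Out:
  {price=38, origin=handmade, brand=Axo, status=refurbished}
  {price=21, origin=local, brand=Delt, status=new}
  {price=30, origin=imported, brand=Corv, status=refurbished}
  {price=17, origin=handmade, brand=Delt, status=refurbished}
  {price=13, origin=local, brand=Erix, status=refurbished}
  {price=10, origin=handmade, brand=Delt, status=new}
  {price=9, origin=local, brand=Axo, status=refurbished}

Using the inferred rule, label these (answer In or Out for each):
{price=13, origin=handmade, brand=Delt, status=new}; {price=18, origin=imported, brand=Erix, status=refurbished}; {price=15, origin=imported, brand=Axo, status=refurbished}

Out, In, In

The simplest hypothesis consistent with all the labels is: origin is imported AND price ≤ 25.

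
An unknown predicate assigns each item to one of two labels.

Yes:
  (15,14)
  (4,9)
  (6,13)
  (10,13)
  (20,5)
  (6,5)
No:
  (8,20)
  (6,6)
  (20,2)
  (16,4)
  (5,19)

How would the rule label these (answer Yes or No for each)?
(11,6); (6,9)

Yes, Yes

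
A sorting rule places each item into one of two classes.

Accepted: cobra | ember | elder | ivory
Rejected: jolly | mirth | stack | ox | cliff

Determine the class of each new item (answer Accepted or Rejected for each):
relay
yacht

The pattern is that an item is 'Accepted' exactly when: has ≥ 2 vowels.

Accepted, Rejected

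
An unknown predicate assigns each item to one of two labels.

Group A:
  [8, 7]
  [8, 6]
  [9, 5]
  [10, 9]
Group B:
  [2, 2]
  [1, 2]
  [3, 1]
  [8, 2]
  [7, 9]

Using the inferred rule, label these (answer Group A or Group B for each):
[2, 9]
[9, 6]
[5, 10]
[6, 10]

The rule appears to be: first > second AND sum ≥ 14.
[2, 9]: 2 < 9, 2+9 = 11 — lacks this property, so Group B.
[9, 6]: 9 > 6, 9+6 = 15 — passes, so Group A.
[5, 10]: 5 < 10, 5+10 = 15 — lacks this property, so Group B.
[6, 10]: 6 < 10, 6+10 = 16 — lacks this property, so Group B.

Group B, Group A, Group B, Group B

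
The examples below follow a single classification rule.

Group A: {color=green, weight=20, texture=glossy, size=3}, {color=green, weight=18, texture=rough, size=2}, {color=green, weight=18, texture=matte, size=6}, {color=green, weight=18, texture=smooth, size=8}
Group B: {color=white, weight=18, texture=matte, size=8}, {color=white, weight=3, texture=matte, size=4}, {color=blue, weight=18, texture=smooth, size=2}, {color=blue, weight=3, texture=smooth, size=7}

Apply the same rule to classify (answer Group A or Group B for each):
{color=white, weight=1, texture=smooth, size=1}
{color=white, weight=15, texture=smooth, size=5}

Group B, Group B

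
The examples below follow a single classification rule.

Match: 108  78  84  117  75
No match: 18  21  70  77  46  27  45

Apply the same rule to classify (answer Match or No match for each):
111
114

A rule that fits every label: multiple of 3 AND at least 46 — true of each 'Match' example, false of each 'No match' one.

Match, Match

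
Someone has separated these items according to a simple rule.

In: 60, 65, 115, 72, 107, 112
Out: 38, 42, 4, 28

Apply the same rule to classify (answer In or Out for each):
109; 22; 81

In, Out, In

The classifier is using: at least 60.
109 → 109 ≥ 60 → In.
22 → 22 < 60 → Out.
81 → 81 ≥ 60 → In.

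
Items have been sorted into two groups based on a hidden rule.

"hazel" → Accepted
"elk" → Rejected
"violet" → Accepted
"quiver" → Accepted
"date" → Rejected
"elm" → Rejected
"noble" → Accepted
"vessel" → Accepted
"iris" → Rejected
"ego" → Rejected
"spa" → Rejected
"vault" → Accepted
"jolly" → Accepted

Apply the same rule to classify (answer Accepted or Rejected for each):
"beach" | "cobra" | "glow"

The distinguishing property — length ≥ 5 — holds for all the 'Accepted' cases and none of the 'Rejected' cases.
"beach": Accepted (length 5).
"cobra": Accepted (length 5).
"glow": Rejected (length 4).

Accepted, Accepted, Rejected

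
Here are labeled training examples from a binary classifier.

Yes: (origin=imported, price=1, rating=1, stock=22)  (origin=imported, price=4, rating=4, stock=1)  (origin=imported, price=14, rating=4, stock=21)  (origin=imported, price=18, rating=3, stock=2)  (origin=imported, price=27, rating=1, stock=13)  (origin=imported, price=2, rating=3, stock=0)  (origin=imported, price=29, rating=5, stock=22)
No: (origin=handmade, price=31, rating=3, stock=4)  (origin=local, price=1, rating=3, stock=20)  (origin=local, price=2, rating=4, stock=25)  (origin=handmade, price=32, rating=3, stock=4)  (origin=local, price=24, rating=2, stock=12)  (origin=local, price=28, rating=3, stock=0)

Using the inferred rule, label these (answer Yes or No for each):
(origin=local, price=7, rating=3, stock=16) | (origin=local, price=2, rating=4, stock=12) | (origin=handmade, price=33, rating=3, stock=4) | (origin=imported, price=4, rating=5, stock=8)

No, No, No, Yes

Checking candidate rules against both groups, what survives is: origin is imported.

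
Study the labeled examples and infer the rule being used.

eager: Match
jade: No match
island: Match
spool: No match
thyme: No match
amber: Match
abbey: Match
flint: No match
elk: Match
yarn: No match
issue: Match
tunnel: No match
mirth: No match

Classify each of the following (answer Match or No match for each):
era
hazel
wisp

Match, No match, No match

One predicate separates the groups cleanly: starts with a vowel.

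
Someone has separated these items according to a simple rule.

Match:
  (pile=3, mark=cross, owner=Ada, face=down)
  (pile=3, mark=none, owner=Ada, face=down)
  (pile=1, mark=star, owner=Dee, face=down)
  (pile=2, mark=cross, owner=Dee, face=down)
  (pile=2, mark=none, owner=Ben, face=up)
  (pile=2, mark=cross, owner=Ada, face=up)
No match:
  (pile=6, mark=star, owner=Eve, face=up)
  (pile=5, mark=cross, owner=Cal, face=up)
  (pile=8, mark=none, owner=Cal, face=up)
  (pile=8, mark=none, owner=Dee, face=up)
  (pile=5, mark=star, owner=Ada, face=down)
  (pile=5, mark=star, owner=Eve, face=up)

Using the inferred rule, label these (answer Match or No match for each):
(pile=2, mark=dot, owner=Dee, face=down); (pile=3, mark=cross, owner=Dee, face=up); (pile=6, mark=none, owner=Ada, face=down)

Match, Match, No match

The simplest hypothesis consistent with all the labels is: pile ≤ 3.
(pile=2, mark=dot, owner=Dee, face=down): pile = 2 — has this property, so Match. (pile=3, mark=cross, owner=Dee, face=up): pile = 3 — has this property, so Match. (pile=6, mark=none, owner=Ada, face=down): pile = 6 — fails the rule, so No match.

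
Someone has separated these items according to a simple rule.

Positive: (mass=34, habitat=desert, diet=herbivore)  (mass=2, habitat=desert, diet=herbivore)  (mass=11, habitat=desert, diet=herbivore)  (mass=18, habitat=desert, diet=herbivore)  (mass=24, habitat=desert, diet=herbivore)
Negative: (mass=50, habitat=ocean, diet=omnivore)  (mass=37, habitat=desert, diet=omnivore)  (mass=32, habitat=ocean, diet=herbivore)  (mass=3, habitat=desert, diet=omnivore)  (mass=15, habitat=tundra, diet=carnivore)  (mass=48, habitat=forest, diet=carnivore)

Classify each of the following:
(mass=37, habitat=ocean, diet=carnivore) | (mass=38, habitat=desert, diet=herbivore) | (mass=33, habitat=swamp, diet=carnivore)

The pattern is that an item is 'Positive' exactly when: diet is herbivore AND habitat is desert.
(mass=37, habitat=ocean, diet=carnivore): Negative (diet is carnivore, habitat is ocean). (mass=38, habitat=desert, diet=herbivore): Positive (diet is herbivore, habitat is desert). (mass=33, habitat=swamp, diet=carnivore): Negative (diet is carnivore, habitat is swamp).

Negative, Positive, Negative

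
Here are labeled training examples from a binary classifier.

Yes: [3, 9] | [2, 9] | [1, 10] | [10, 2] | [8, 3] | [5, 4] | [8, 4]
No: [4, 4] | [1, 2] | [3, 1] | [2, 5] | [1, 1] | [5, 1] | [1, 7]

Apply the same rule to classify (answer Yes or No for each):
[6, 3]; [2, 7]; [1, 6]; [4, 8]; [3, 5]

Yes, Yes, No, Yes, No

The common property of the 'Yes' items is: sum ≥ 9. No 'No' item has it.
[6, 3]: 6+3 = 9 — meets the rule, so Yes. [2, 7]: 2+7 = 9 — meets the rule, so Yes. [1, 6]: 1+6 = 7 — fails the rule, so No. [4, 8]: 4+8 = 12 — meets the rule, so Yes. [3, 5]: 3+5 = 8 — fails the rule, so No.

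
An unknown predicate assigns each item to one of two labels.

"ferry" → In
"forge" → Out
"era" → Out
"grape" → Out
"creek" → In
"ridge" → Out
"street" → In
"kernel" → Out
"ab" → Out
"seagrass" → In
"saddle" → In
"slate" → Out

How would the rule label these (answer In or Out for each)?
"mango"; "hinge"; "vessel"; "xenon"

Comparing the two groups points to one rule — has a double letter.

Out, Out, In, Out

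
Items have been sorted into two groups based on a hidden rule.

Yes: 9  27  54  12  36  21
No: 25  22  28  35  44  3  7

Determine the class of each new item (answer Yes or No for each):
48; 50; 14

Rule: multiple of 3 AND at least 7. This holds for each 'Yes' example and fails for each 'No' one.
48: 48 = 3·16, 48 ≥ 7 — checks out, so Yes. 50: 50 = 3·16 + 2, 50 ≥ 7 — does not pass, so No. 14: 14 = 3·4 + 2, 14 ≥ 7 — does not pass, so No.

Yes, No, No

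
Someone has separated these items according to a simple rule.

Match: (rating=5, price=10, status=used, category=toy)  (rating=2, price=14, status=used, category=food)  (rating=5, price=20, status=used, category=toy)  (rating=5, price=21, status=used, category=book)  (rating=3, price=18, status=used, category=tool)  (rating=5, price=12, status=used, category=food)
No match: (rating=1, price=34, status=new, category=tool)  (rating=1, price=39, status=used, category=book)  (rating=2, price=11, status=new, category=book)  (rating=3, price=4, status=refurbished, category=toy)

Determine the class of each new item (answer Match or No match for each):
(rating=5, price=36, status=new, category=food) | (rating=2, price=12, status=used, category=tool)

No match, Match

Every 'Match' example satisfies: status is used AND price ≤ 21. None of the 'No match' examples do.
(rating=5, price=36, status=new, category=food): No match (status is new, price = 36).
(rating=2, price=12, status=used, category=tool): Match (status is used, price = 12).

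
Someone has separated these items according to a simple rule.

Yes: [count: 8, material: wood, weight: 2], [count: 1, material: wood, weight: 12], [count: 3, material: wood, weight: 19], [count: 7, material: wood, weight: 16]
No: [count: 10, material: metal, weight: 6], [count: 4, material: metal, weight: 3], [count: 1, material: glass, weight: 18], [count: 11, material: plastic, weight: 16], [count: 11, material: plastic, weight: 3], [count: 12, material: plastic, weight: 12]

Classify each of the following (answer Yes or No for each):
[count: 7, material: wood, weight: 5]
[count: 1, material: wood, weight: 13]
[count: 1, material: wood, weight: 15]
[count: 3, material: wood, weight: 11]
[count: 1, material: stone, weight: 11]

Yes, Yes, Yes, Yes, No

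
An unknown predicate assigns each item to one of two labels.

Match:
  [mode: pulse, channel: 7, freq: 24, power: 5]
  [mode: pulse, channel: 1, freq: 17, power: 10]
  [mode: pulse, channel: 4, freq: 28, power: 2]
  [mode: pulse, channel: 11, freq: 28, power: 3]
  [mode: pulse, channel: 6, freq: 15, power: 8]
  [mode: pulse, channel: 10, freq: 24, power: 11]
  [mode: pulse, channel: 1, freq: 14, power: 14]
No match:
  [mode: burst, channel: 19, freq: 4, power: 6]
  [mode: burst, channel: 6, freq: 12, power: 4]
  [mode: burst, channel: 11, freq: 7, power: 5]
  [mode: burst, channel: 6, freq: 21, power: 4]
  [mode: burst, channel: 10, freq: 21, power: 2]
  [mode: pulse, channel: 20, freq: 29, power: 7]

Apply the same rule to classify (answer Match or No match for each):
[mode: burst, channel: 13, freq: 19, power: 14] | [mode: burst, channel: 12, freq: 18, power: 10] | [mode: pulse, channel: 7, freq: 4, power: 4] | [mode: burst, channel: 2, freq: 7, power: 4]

All 'Match' examples share one property — mode is pulse AND freq ≤ 28 — and every 'No match' example lacks it.
[mode: burst, channel: 13, freq: 19, power: 14]: mode is burst, freq = 19 — doesn't qualify, so No match.
[mode: burst, channel: 12, freq: 18, power: 10]: mode is burst, freq = 18 — doesn't qualify, so No match.
[mode: pulse, channel: 7, freq: 4, power: 4]: mode is pulse, freq = 4 — qualifies, so Match.
[mode: burst, channel: 2, freq: 7, power: 4]: mode is burst, freq = 7 — doesn't qualify, so No match.

No match, No match, Match, No match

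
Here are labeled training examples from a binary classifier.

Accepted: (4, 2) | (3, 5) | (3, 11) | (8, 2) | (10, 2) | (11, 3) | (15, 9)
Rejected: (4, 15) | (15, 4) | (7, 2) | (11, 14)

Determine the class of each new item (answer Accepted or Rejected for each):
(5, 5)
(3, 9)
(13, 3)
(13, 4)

Accepted, Accepted, Accepted, Rejected

'Accepted' ⟺ sum is even.
(5, 5) → 5+5 = 10 → Accepted.
(3, 9) → 3+9 = 12 → Accepted.
(13, 3) → 13+3 = 16 → Accepted.
(13, 4) → 13+4 = 17 → Rejected.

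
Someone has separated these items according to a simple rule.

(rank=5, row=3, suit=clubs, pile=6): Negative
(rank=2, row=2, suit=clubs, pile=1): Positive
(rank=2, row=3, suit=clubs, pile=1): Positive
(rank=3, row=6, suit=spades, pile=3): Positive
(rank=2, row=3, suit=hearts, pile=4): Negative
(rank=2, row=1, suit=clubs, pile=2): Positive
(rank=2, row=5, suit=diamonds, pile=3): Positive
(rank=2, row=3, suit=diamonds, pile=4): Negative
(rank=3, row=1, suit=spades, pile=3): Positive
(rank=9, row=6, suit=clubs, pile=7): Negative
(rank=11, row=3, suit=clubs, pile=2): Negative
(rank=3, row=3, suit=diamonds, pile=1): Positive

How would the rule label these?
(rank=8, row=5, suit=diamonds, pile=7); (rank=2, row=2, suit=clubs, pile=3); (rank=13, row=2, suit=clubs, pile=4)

Negative, Positive, Negative

Every 'Positive' example satisfies: rank ≤ 3 AND pile ≤ 3. None of the 'Negative' examples do.
(rank=8, row=5, suit=diamonds, pile=7) — rank = 8, pile = 7, hence Negative.
(rank=2, row=2, suit=clubs, pile=3) — rank = 2, pile = 3, hence Positive.
(rank=13, row=2, suit=clubs, pile=4) — rank = 13, pile = 4, hence Negative.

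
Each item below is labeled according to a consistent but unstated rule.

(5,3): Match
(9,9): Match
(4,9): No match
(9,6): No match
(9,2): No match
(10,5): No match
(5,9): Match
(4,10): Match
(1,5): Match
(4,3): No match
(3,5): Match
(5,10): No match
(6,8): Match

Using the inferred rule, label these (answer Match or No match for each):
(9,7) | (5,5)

Match, Match

All 'Match' examples share one property — sum is even — and every 'No match' example lacks it.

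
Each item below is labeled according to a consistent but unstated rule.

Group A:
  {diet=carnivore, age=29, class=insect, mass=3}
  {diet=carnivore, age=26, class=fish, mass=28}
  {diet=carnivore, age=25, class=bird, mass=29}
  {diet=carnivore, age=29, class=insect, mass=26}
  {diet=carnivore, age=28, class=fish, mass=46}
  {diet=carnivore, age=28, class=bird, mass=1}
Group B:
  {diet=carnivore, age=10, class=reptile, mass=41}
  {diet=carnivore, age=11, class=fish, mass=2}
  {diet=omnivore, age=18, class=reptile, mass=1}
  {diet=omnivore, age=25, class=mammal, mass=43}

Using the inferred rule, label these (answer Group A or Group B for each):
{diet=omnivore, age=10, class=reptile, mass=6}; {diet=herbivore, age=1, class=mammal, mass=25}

'Group A' ⟺ diet is carnivore AND age ≥ 18.
{diet=omnivore, age=10, class=reptile, mass=6} — diet is omnivore, age = 10, hence Group B.
{diet=herbivore, age=1, class=mammal, mass=25} — diet is herbivore, age = 1, hence Group B.

Group B, Group B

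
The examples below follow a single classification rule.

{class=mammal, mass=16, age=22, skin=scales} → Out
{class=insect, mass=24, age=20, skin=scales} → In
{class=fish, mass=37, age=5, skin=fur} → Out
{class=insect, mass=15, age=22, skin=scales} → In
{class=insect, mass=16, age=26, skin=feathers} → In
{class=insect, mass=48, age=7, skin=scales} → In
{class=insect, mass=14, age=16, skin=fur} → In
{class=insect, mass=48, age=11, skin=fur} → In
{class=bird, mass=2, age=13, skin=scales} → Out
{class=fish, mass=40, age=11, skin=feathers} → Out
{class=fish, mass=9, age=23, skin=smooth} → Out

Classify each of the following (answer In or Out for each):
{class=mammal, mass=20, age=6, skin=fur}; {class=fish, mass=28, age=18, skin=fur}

Out, Out

Every 'In' example satisfies: class is insect. None of the 'Out' examples do.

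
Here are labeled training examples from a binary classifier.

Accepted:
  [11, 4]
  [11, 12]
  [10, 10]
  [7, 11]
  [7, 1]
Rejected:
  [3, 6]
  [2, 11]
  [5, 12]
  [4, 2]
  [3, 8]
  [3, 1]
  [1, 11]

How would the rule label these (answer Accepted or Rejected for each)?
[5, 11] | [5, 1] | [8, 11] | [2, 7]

'Accepted' ⟺ first ≥ 6.
[5, 11] → first 5 → Rejected. [5, 1] → first 5 → Rejected. [8, 11] → first 8 → Accepted. [2, 7] → first 2 → Rejected.

Rejected, Rejected, Accepted, Rejected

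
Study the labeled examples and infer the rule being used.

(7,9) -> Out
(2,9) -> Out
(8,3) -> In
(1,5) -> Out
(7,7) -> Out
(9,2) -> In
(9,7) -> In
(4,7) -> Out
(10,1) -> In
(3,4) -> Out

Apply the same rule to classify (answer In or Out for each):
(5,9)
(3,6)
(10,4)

Out, Out, In

The common property of the 'In' items is: first > second. No 'Out' item has it.
(5,9) → 5 < 9 → Out. (3,6) → 3 < 6 → Out. (10,4) → 10 > 4 → In.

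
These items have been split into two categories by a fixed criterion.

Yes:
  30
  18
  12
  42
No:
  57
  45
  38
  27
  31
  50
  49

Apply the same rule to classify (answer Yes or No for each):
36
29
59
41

Yes, No, No, No

Every 'Yes' example satisfies: multiple of 6. None of the 'No' examples do.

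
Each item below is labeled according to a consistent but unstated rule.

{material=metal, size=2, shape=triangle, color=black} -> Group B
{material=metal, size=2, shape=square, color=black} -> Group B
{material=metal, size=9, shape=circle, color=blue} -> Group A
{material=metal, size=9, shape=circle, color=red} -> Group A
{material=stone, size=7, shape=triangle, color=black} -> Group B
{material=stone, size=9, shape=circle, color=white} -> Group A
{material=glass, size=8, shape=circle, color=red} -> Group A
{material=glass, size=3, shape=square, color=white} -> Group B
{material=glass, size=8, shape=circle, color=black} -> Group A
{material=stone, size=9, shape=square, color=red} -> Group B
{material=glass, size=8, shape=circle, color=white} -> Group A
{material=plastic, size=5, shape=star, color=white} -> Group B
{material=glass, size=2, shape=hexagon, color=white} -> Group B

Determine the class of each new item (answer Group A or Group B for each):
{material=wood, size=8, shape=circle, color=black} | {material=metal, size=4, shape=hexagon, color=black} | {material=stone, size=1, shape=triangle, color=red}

Checking candidate rules against both groups, what survives is: shape is circle.
{material=wood, size=8, shape=circle, color=black}: Group A (shape is circle).
{material=metal, size=4, shape=hexagon, color=black}: Group B (shape is hexagon).
{material=stone, size=1, shape=triangle, color=red}: Group B (shape is triangle).

Group A, Group B, Group B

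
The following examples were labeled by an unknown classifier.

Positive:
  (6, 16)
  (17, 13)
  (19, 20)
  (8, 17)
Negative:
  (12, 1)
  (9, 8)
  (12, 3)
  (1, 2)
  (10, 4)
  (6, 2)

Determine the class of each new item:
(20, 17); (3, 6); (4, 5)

The distinguishing property — sum ≥ 22 — holds for all the 'Positive' cases and none of the 'Negative' cases.

Positive, Negative, Negative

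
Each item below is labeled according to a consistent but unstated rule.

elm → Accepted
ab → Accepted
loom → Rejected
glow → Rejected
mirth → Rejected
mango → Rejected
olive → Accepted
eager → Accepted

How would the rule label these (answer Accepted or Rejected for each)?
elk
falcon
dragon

'Accepted' ⟺ starts with a vowel.
elk: starts with 'e' — satisfies this, so Accepted. falcon: starts with 'f' — fails the rule, so Rejected. dragon: starts with 'd' — fails the rule, so Rejected.

Accepted, Rejected, Rejected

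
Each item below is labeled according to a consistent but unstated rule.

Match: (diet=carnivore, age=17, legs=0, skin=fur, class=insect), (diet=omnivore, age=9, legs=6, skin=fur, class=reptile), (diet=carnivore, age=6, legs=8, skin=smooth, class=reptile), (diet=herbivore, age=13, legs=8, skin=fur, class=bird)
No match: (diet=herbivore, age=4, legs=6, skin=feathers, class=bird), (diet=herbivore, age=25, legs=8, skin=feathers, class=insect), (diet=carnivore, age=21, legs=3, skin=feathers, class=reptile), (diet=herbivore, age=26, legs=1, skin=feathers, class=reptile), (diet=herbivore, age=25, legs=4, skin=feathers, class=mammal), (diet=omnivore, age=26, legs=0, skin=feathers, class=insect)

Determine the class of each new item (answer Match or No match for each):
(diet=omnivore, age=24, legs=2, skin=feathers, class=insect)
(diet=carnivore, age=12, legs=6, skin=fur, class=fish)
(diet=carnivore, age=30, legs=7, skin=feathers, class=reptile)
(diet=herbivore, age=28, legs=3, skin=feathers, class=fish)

No match, Match, No match, No match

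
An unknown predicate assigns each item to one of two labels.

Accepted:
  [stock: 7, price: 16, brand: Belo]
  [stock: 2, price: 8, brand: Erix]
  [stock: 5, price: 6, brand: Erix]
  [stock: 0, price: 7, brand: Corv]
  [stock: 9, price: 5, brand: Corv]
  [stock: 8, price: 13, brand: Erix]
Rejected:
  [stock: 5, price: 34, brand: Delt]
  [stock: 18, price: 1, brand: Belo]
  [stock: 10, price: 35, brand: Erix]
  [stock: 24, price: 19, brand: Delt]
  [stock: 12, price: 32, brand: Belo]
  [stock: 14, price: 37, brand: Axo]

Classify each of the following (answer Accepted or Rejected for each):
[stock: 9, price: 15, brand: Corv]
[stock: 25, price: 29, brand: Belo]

Accepted, Rejected

The common property of the 'Accepted' items is: price ≤ 16 AND stock ≤ 9. No 'Rejected' item has it.
[stock: 9, price: 15, brand: Corv]: price = 15, stock = 9, fits → Accepted.
[stock: 25, price: 29, brand: Belo]: price = 29, stock = 25, fails this test → Rejected.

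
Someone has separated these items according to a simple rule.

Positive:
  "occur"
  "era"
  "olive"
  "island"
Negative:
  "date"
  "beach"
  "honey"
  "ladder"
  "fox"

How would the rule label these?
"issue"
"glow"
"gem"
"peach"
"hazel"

Positive, Negative, Negative, Negative, Negative

Comparing the two groups points to one rule — starts with a vowel.
"issue" → starts with 'i' → Positive. "glow" → starts with 'g' → Negative. "gem" → starts with 'g' → Negative. "peach" → starts with 'p' → Negative. "hazel" → starts with 'h' → Negative.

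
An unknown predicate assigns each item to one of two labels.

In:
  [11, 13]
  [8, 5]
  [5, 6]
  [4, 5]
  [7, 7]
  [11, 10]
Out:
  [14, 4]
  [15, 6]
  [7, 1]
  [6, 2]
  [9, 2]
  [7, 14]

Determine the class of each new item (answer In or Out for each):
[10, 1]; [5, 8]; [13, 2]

The simplest hypothesis consistent with all the labels is: |first − second| ≤ 3.

Out, In, Out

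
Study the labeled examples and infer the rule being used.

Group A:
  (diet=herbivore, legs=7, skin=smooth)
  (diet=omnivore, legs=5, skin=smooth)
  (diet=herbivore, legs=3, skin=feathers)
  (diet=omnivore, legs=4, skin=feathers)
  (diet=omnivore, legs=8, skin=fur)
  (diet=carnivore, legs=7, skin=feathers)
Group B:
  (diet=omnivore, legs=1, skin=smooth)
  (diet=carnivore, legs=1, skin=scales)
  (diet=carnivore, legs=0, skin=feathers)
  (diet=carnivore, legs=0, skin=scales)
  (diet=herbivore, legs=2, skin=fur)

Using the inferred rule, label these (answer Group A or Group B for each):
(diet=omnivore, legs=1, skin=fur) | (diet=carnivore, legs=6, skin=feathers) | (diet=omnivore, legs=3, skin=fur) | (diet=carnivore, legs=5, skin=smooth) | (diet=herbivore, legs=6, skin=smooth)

'Group A' ⟺ legs ≥ 3.

Group B, Group A, Group A, Group A, Group A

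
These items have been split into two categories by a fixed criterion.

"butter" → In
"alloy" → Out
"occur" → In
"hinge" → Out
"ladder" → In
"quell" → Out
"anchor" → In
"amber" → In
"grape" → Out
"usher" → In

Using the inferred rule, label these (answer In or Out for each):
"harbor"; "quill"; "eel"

Rule: ends with 'r'. This holds for each 'In' example and fails for each 'Out' one.

In, Out, Out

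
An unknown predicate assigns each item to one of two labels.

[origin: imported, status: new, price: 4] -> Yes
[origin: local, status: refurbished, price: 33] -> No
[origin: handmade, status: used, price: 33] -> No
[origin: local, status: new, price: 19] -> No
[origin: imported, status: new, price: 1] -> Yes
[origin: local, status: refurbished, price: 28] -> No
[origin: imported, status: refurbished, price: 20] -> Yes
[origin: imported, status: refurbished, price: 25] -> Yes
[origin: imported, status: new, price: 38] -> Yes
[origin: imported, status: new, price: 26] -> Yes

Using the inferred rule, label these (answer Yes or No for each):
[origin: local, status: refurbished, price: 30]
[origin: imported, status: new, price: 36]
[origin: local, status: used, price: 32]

No, Yes, No

A rule that fits every label: origin is imported — true of each 'Yes' example, false of each 'No' one.
[origin: local, status: refurbished, price: 30]: origin is local, doesn't match → No. [origin: imported, status: new, price: 36]: origin is imported, matches → Yes. [origin: local, status: used, price: 32]: origin is local, doesn't match → No.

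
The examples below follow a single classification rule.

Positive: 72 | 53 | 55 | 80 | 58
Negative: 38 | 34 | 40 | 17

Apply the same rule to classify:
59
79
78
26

Positive, Positive, Positive, Negative

The pattern is that an item is 'Positive' exactly when: at least 53.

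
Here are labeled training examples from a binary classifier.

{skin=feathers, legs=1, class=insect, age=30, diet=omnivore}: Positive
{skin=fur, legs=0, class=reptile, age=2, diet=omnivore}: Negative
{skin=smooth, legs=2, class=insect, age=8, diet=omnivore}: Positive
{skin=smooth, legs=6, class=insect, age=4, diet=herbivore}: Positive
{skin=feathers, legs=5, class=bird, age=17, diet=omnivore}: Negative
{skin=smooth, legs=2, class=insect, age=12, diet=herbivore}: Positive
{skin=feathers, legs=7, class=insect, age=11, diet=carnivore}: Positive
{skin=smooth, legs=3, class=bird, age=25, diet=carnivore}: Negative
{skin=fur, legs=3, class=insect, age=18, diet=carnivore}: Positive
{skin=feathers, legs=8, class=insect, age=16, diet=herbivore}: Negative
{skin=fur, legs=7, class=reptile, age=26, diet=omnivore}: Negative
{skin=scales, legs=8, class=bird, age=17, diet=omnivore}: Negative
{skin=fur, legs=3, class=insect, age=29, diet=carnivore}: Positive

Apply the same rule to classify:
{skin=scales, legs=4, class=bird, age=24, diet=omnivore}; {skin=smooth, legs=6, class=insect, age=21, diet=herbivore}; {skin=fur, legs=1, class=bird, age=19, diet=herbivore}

The common property of the 'Positive' items is: class is insect AND legs ≤ 7. No 'Negative' item has it.
{skin=scales, legs=4, class=bird, age=24, diet=omnivore} — class is bird, legs = 4, hence Negative. {skin=smooth, legs=6, class=insect, age=21, diet=herbivore} — class is insect, legs = 6, hence Positive. {skin=fur, legs=1, class=bird, age=19, diet=herbivore} — class is bird, legs = 1, hence Negative.

Negative, Positive, Negative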